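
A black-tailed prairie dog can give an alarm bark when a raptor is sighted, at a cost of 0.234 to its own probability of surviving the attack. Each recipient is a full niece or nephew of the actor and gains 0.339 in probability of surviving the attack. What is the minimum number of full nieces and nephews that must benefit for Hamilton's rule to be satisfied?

3

r to a full niece or nephew = 1/4 (full aunt/uncle↔niece/nephew: two paths of length 3 through the shared grandparent pair: r = 2·(1/2)^3 = 1/4).
Hamilton's rule: n·r·B > C  ⇒  n > C/(r·B) = 0.234/(0.25·0.339) = 2.761.
The smallest integer exceeding 2.761 is 3.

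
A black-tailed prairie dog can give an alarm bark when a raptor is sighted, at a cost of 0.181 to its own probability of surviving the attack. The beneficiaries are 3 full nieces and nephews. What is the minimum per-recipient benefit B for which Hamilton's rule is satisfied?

0.2413

r to a full niece or nephew = 1/4 (full aunt/uncle↔niece/nephew: two paths of length 3 through the shared grandparent pair: r = 2·(1/2)^3 = 1/4).
Hamilton's rule with n recipients of equal r: n·r·B > C, so B > C/(n·r) = 0.181/(3·0.25) = 0.2413.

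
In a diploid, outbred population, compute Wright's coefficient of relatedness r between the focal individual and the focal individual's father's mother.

0.25

Each parent–offspring link contributes a factor of 1/2, and independent paths through distinct common ancestors add.
Two parent–offspring links: r = (1/2)^2 = 1/4.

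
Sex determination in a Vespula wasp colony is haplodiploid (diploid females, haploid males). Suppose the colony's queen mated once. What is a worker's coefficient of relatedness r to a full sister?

0.75

Haplodiploid full sisters inherit their father's entire haploid genome identically (contributing 1/2) and on average half of their mother's contribution (1/2 · 1/2 = 1/4); r = 1/2 + 1/4 = 3/4.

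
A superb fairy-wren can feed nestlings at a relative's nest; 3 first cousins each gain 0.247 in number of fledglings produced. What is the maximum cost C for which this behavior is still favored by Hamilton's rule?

r to a first cousin = 1/8 (first cousins share one grandparent pair — two paths of length 4: r = 2·(1/2)^4 = 1/8).
Hamilton's rule: n·r·B > C, so the trait is favored while C < n·r·B = 3·0.125·0.247 = 0.092625.

0.092625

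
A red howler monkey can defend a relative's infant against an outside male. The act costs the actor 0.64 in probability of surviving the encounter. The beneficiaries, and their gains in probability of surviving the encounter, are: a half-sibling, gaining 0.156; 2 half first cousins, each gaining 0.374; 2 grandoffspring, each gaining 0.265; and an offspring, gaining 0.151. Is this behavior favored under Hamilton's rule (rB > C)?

Hamilton's rule: the trait is favored when the sum of r·B over every recipient exceeds the actor's cost C.
r to a half-sibling = 1/4 (half-sibs share one parent — one path of length 2: r = (1/2)^2 = 1/4).
r to a half first cousin = 0.0625 (half first cousins share one grandparent — one path of length 4: r = (1/2)^4 = 1/16).
r to a grandoffspring = 1/4 (two parent–offspring links: r = (1/2)^2 = 1/4).
r to an offspring = 1/2 (one parent–offspring link: r = (1/2)^1 = 1/2).
Summing one r·B term per recipient: 1·0.25·0.156 + 2·0.0625·0.374 + 2·0.25·0.265 + 1·0.5·0.151 = 0.29375.
0.29375 < 0.64: the indirect benefit is less than the cost.

No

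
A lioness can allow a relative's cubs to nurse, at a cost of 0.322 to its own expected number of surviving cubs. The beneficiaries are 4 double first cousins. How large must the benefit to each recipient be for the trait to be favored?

r to a double first cousin = 1/4 (double first cousins share both grandparent pairs — four paths of length 4: r = 4·(1/2)^4 = 1/4).
Hamilton's rule with n recipients of equal r: n·r·B > C, so B > C/(n·r) = 0.322/(4·0.25) = 0.322.

0.322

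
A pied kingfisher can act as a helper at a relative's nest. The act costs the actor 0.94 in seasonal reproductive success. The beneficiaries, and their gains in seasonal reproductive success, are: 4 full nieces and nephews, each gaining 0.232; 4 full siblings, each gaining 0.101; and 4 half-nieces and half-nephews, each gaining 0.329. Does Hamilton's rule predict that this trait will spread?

Hamilton's rule: the trait is favored when the sum of r·B over every recipient exceeds the actor's cost C.
r to a full niece or nephew = 1/4 (full aunt/uncle↔niece/nephew: two paths of length 3 through the shared grandparent pair: r = 2·(1/2)^3 = 1/4).
r to a full sibling = 1/2 (full sibs share both parents — two paths of length 2: r = 2·(1/2)^2 = 1/2).
r to a half-niece or half-nephew = 1/8 (half-aunt/uncle↔niece/nephew: one path of length 3: r = (1/2)^3 = 1/8).
Summing one r·B term per recipient: 4·0.25·0.232 + 4·0.5·0.101 + 4·0.125·0.329 = 0.5985.
0.5985 < 0.94: the indirect benefit is less than the cost.

No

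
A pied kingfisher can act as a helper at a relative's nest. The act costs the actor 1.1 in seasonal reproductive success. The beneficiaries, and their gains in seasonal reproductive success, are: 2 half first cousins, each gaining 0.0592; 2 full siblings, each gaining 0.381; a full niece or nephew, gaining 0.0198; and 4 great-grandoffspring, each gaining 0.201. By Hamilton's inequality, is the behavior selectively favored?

Hamilton's rule: the trait is favored when the sum of r·B over every recipient exceeds the actor's cost C.
r to a half first cousin = 1/16 (half first cousins share one grandparent — one path of length 4: r = (1/2)^4 = 1/16).
r to a full sibling = 1/2 (full sibs share both parents — two paths of length 2: r = 2·(1/2)^2 = 1/2).
r to a full niece or nephew = 0.25 (full aunt/uncle↔niece/nephew: two paths of length 3 through the shared grandparent pair: r = 2·(1/2)^3 = 1/4).
r to a great-grandoffspring = 0.125 (three parent–offspring links: r = (1/2)^3 = 1/8).
Summing one r·B term per recipient: 2·0.0625·0.0592 + 2·0.5·0.381 + 1·0.25·0.0198 + 4·0.125·0.201 = 0.49385.
0.49385 < 1.1: the indirect benefit is less than the cost.

No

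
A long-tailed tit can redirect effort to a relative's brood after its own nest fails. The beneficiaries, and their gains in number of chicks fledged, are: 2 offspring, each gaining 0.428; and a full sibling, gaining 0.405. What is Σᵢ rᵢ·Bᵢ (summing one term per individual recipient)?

0.6305

r to an offspring = 0.5 (one parent–offspring link: r = (1/2)^1 = 1/2).
r to a full sibling = 0.5 (full sibs share both parents — two paths of length 2: r = 2·(1/2)^2 = 1/2).
Summing one r·B term per recipient: 2·0.5·0.428 + 1·0.5·0.405 = 0.6305.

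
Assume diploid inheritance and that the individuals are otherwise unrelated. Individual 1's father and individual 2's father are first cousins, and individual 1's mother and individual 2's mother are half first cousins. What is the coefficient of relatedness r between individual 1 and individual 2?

0.046875

With two independent routes of shared ancestry, r is the sum of the two contributions.
Individual 1 and individual 2 are related in two ways: second cousins through their fathers (r = 1/32) and half second cousins through their mothers (r = 1/64).
r = 1/32 + 1/64 = 0.046875.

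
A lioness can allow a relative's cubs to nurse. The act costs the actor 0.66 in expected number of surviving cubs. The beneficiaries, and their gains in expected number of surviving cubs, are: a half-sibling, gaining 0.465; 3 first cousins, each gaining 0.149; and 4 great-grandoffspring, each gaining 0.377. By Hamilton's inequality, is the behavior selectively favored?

Hamilton's rule: the trait is favored when the sum of r·B over every recipient exceeds the actor's cost C.
r to a half-sibling = 1/4 (half-sibs share one parent — one path of length 2: r = (1/2)^2 = 1/4).
r to a first cousin = 0.125 (first cousins share one grandparent pair — two paths of length 4: r = 2·(1/2)^4 = 1/8).
r to a great-grandoffspring = 1/8 (three parent–offspring links: r = (1/2)^3 = 1/8).
Summing one r·B term per recipient: 1·0.25·0.465 + 3·0.125·0.149 + 4·0.125·0.377 = 0.360625.
0.360625 < 0.66: the indirect benefit is less than the cost.

No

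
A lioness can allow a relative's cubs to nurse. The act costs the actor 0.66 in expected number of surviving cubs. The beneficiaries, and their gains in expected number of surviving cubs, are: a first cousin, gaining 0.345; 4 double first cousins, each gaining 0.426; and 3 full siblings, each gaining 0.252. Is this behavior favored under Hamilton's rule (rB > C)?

Hamilton's rule: the trait is favored when the sum of r·B over every recipient exceeds the actor's cost C.
r to a first cousin = 0.125 (first cousins share one grandparent pair — two paths of length 4: r = 2·(1/2)^4 = 1/8).
r to a double first cousin = 0.25 (double first cousins share both grandparent pairs — four paths of length 4: r = 4·(1/2)^4 = 1/4).
r to a full sibling = 1/2 (full sibs share both parents — two paths of length 2: r = 2·(1/2)^2 = 1/2).
Summing one r·B term per recipient: 1·0.125·0.345 + 4·0.25·0.426 + 3·0.5·0.252 = 0.847125.
0.847125 > 0.66: the indirect benefit exceeds the cost.

Yes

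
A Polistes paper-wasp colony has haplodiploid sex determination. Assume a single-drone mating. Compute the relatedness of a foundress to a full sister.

Haplodiploid full sisters inherit their father's entire haploid genome identically (contributing 1/2) and on average half of their mother's contribution (1/2 · 1/2 = 1/4); r = 1/2 + 1/4 = 3/4.

0.75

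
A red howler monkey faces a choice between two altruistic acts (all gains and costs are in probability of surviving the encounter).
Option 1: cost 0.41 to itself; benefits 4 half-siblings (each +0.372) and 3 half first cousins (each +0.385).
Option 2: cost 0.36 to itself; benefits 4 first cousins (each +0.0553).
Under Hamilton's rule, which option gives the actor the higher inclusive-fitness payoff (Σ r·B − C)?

Option 1

Option 1: r to a half-sibling = 0.25.
Option 1: r to a half first cousin = 0.0625.
Option 1: Σ r·B − C = (4·0.25·0.372 + 3·0.0625·0.385) − 0.41 = 0.0341875.
Option 2: r to a first cousin = 0.125.
Option 2: Σ r·B − C = (4·0.125·0.0553) − 0.36 = -0.33235.
Option 1 has the higher net inclusive-fitness payoff.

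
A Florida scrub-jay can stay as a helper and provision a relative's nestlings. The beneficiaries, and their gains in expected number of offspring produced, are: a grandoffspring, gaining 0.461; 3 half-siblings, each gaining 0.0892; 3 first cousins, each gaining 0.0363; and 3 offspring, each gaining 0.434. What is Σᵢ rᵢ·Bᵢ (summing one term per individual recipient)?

0.8467625

r to a grandoffspring = 1/4 (two parent–offspring links: r = (1/2)^2 = 1/4).
r to a half-sibling = 0.25 (half-sibs share one parent — one path of length 2: r = (1/2)^2 = 1/4).
r to a first cousin = 0.125 (first cousins share one grandparent pair — two paths of length 4: r = 2·(1/2)^4 = 1/8).
r to an offspring = 0.5 (one parent–offspring link: r = (1/2)^1 = 1/2).
Summing one r·B term per recipient: 1·0.25·0.461 + 3·0.25·0.0892 + 3·0.125·0.0363 + 3·0.5·0.434 = 0.8467625.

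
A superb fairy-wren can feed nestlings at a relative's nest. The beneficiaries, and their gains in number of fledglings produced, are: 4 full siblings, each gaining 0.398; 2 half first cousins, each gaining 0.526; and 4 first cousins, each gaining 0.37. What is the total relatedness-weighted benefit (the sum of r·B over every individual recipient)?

1.04675

r to a full sibling = 1/2 (full sibs share both parents — two paths of length 2: r = 2·(1/2)^2 = 1/2).
r to a half first cousin = 0.0625 (half first cousins share one grandparent — one path of length 4: r = (1/2)^4 = 1/16).
r to a first cousin = 0.125 (first cousins share one grandparent pair — two paths of length 4: r = 2·(1/2)^4 = 1/8).
Summing one r·B term per recipient: 4·0.5·0.398 + 2·0.0625·0.526 + 4·0.125·0.37 = 1.04675.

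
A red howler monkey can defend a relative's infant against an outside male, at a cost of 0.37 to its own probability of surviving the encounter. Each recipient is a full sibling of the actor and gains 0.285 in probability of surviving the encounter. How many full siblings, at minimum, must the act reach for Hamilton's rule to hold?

r to a full sibling = 1/2 (full sibs share both parents — two paths of length 2: r = 2·(1/2)^2 = 1/2).
Hamilton's rule: n·r·B > C  ⇒  n > C/(r·B) = 0.37/(0.5·0.285) = 2.596.
The smallest integer exceeding 2.596 is 3.

3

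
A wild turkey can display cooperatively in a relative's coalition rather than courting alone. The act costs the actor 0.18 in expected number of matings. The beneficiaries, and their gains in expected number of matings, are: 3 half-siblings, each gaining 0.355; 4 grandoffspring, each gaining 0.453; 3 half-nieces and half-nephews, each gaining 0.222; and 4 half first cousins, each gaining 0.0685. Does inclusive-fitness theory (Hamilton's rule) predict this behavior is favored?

Hamilton's rule: the trait is favored when the sum of r·B over every recipient exceeds the actor's cost C.
r to a half-sibling = 1/4 (half-sibs share one parent — one path of length 2: r = (1/2)^2 = 1/4).
r to a grandoffspring = 1/4 (two parent–offspring links: r = (1/2)^2 = 1/4).
r to a half-niece or half-nephew = 1/8 (half-aunt/uncle↔niece/nephew: one path of length 3: r = (1/2)^3 = 1/8).
r to a half first cousin = 1/16 (half first cousins share one grandparent — one path of length 4: r = (1/2)^4 = 1/16).
Summing one r·B term per recipient: 3·0.25·0.355 + 4·0.25·0.453 + 3·0.125·0.222 + 4·0.0625·0.0685 = 0.819625.
0.819625 > 0.18: the indirect benefit exceeds the cost.

Yes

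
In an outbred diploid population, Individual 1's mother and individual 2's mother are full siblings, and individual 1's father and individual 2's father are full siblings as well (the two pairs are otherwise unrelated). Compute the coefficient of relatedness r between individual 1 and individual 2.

With two independent routes of shared ancestry, r is the sum of the two contributions.
Individual 1 and individual 2 are related in two ways: first cousins through their mothers (r = 1/8) and first cousins through their fathers (r = 1/8) — i.e. double first cousins.
r = 1/8 + 1/8 = 1/4 = 0.25.

0.25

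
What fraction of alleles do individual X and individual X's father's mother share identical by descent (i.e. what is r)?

0.25

Each parent–offspring link contributes a factor of 1/2, and independent paths through distinct common ancestors add.
Two parent–offspring links: r = (1/2)^2 = 1/4.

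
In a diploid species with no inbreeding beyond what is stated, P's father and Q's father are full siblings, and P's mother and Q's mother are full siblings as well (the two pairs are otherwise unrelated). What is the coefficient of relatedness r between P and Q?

0.25

With two independent routes of shared ancestry, r is the sum of the two contributions.
P and Q are related in two ways: first cousins through their fathers (r = 1/8) and first cousins through their mothers (r = 1/8) — i.e. double first cousins.
r = 1/8 + 1/8 = 0.25.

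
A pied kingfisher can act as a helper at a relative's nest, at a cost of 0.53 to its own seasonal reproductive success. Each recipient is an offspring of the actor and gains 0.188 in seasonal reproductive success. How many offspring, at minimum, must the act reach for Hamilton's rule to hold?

r to an offspring = 0.5 (one parent–offspring link: r = (1/2)^1 = 1/2).
Hamilton's rule: n·r·B > C  ⇒  n > C/(r·B) = 0.53/(0.5·0.188) = 5.638.
The smallest integer exceeding 5.638 is 6.

6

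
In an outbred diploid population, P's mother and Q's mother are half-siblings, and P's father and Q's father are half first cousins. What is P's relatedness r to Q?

0.078125

Independent pedigree routes through distinct common ancestors add.
P and Q are related in two ways: half first cousins through their mothers (r = 1/16) and half second cousins through their fathers (r = 1/64).
r = 1/16 + 1/64 = 0.078125.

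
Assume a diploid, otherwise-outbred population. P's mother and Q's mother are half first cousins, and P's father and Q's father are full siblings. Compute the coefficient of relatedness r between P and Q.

0.140625

Independent pedigree routes through distinct common ancestors add.
P and Q are related in two ways: half second cousins through their mothers (r = 1/64) and first cousins through their fathers (r = 1/8).
r = 1/64 + 1/8 = 9/64 = 0.140625.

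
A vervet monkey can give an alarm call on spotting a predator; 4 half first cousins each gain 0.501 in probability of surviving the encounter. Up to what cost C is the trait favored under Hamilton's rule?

r to a half first cousin = 1/16 (half first cousins share one grandparent — one path of length 4: r = (1/2)^4 = 1/16).
Hamilton's rule: n·r·B > C, so the trait is favored while C < n·r·B = 4·0.0625·0.501 = 0.12525.

0.12525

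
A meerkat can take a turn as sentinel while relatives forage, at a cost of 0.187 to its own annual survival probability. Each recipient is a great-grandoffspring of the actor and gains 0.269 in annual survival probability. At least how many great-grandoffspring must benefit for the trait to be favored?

r to a great-grandoffspring = 1/8 (three parent–offspring links: r = (1/2)^3 = 1/8).
Hamilton's rule: n·r·B > C  ⇒  n > C/(r·B) = 0.187/(0.125·0.269) = 5.561.
The smallest integer exceeding 5.561 is 6.

6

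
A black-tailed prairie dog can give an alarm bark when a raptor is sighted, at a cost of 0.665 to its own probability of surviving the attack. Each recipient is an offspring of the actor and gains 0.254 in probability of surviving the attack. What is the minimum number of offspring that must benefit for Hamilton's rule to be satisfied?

6

r to an offspring = 1/2 (one parent–offspring link: r = (1/2)^1 = 1/2).
Hamilton's rule: n·r·B > C  ⇒  n > C/(r·B) = 0.665/(0.5·0.254) = 5.236.
The smallest integer exceeding 5.236 is 6.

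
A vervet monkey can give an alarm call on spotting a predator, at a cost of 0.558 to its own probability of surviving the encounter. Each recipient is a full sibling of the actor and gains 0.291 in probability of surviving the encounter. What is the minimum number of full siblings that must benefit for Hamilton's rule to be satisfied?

4

r to a full sibling = 1/2 (full sibs share both parents — two paths of length 2: r = 2·(1/2)^2 = 1/2).
Hamilton's rule: n·r·B > C  ⇒  n > C/(r·B) = 0.558/(0.5·0.291) = 3.835.
The smallest integer exceeding 3.835 is 4.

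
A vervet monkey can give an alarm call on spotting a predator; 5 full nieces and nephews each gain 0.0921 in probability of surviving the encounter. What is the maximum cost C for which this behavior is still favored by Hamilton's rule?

0.115125

r to a full niece or nephew = 1/4 (full aunt/uncle↔niece/nephew: two paths of length 3 through the shared grandparent pair: r = 2·(1/2)^3 = 1/4).
Hamilton's rule: n·r·B > C, so the trait is favored while C < n·r·B = 5·0.25·0.0921 = 0.115125.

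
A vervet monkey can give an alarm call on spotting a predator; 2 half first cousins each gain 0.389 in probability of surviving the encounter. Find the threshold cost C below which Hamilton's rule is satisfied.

r to a half first cousin = 1/16 (half first cousins share one grandparent — one path of length 4: r = (1/2)^4 = 1/16).
Hamilton's rule: n·r·B > C, so the trait is favored while C < n·r·B = 2·0.0625·0.389 = 0.048625.

0.048625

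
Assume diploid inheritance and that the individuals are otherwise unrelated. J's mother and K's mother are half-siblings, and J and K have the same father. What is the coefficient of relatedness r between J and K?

0.3125

Independent pedigree routes through distinct common ancestors add.
J and K are related in two ways: half first cousins through their mothers (r = 1/16) and half-sibs through their shared father (r = 1/4).
r = 1/16 + 1/4 = 0.3125.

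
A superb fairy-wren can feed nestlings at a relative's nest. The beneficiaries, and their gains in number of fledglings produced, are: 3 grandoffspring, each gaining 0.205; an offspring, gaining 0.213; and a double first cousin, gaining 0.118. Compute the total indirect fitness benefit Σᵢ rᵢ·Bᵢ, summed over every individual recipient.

0.28975

r to a grandoffspring = 0.25 (two parent–offspring links: r = (1/2)^2 = 1/4).
r to an offspring = 0.5 (one parent–offspring link: r = (1/2)^1 = 1/2).
r to a double first cousin = 0.25 (double first cousins share both grandparent pairs — four paths of length 4: r = 4·(1/2)^4 = 1/4).
Summing one r·B term per recipient: 3·0.25·0.205 + 1·0.5·0.213 + 1·0.25·0.118 = 0.28975.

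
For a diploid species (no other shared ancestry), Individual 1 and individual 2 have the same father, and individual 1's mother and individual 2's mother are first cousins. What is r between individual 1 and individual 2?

0.28125

Relatedness sums over independent paths through distinct common ancestors.
Individual 1 and individual 2 are related in two ways: half-sibs through their shared father (r = 1/4) and second cousins through their mothers (r = 1/32).
r = 1/4 + 1/32 = 9/32 = 0.28125.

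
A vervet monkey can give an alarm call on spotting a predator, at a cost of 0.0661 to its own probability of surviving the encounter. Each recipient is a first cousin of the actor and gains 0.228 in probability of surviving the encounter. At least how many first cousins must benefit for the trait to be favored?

r to a first cousin = 0.125 (first cousins share one grandparent pair — two paths of length 4: r = 2·(1/2)^4 = 1/8).
Hamilton's rule: n·r·B > C  ⇒  n > C/(r·B) = 0.0661/(0.125·0.228) = 2.319.
The smallest integer exceeding 2.319 is 3.

3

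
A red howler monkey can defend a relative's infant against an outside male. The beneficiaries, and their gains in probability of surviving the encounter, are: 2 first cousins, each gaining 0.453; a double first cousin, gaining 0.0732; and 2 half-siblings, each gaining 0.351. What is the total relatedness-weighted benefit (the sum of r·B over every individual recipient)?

0.30705

r to a first cousin = 1/8 (first cousins share one grandparent pair — two paths of length 4: r = 2·(1/2)^4 = 1/8).
r to a double first cousin = 1/4 (double first cousins share both grandparent pairs — four paths of length 4: r = 4·(1/2)^4 = 1/4).
r to a half-sibling = 1/4 (half-sibs share one parent — one path of length 2: r = (1/2)^2 = 1/4).
Summing one r·B term per recipient: 2·0.125·0.453 + 1·0.25·0.0732 + 2·0.25·0.351 = 0.30705.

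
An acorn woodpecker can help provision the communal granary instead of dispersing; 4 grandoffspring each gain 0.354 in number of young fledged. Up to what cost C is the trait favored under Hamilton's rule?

0.354

r to a grandoffspring = 1/4 (two parent–offspring links: r = (1/2)^2 = 1/4).
Hamilton's rule: n·r·B > C, so the trait is favored while C < n·r·B = 4·0.25·0.354 = 0.354.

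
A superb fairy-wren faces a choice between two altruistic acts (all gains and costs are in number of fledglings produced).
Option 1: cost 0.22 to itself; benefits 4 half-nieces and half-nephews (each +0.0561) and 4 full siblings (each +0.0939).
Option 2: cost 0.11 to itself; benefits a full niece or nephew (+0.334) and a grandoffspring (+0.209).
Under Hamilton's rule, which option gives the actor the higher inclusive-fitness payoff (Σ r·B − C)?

Option 2

Option 1: r to a half-niece or half-nephew = 0.125.
Option 1: r to a full sibling = 0.5.
Option 1: Σ r·B − C = (4·0.125·0.0561 + 4·0.5·0.0939) − 0.22 = -0.00415.
Option 2: r to a full niece or nephew = 0.25.
Option 2: r to a grandoffspring = 0.25.
Option 2: Σ r·B − C = (1·0.25·0.334 + 1·0.25·0.209) − 0.11 = 0.02575.
Option 2 has the higher net inclusive-fitness payoff.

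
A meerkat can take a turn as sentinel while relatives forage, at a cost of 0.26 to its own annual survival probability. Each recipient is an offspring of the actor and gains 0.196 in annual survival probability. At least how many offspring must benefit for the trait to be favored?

r to an offspring = 0.5 (one parent–offspring link: r = (1/2)^1 = 1/2).
Hamilton's rule: n·r·B > C  ⇒  n > C/(r·B) = 0.26/(0.5·0.196) = 2.653.
The smallest integer exceeding 2.653 is 3.

3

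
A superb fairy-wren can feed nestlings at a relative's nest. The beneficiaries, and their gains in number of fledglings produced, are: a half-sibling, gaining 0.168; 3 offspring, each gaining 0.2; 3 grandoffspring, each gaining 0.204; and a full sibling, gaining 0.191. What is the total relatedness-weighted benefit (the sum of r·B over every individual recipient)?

r to a half-sibling = 1/4 (half-sibs share one parent — one path of length 2: r = (1/2)^2 = 1/4).
r to an offspring = 0.5 (one parent–offspring link: r = (1/2)^1 = 1/2).
r to a grandoffspring = 1/4 (two parent–offspring links: r = (1/2)^2 = 1/4).
r to a full sibling = 1/2 (full sibs share both parents — two paths of length 2: r = 2·(1/2)^2 = 1/2).
Summing one r·B term per recipient: 1·0.25·0.168 + 3·0.5·0.2 + 3·0.25·0.204 + 1·0.5·0.191 = 0.5905.

0.5905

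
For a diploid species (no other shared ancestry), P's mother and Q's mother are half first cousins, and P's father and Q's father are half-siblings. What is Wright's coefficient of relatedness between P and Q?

Independent pedigree routes through distinct common ancestors add.
P and Q are related in two ways: half second cousins through their mothers (r = 1/64) and half first cousins through their fathers (r = 1/16).
r = 1/64 + 1/16 = 5/64 = 0.078125.

0.078125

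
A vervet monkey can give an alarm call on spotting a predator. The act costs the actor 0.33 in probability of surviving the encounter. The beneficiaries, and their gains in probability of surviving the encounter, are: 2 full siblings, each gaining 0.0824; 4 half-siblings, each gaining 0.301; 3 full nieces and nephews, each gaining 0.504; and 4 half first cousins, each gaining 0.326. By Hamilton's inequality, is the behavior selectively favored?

Yes

Hamilton's rule: the trait is favored when the sum of r·B over every recipient exceeds the actor's cost C.
r to a full sibling = 0.5 (full sibs share both parents — two paths of length 2: r = 2·(1/2)^2 = 1/2).
r to a half-sibling = 0.25 (half-sibs share one parent — one path of length 2: r = (1/2)^2 = 1/4).
r to a full niece or nephew = 1/4 (full aunt/uncle↔niece/nephew: two paths of length 3 through the shared grandparent pair: r = 2·(1/2)^3 = 1/4).
r to a half first cousin = 0.0625 (half first cousins share one grandparent — one path of length 4: r = (1/2)^4 = 1/16).
Summing one r·B term per recipient: 2·0.5·0.0824 + 4·0.25·0.301 + 3·0.25·0.504 + 4·0.0625·0.326 = 0.8429.
0.8429 > 0.33: the indirect benefit exceeds the cost.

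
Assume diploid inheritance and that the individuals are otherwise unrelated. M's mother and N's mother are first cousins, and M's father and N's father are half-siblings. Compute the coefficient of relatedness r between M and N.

0.09375

Independent pedigree routes through distinct common ancestors add.
M and N are related in two ways: second cousins through their mothers (r = 1/32) and half first cousins through their fathers (r = 1/16).
r = 1/32 + 1/16 = 3/32 = 0.09375.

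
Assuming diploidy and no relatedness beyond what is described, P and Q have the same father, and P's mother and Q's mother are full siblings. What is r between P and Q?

0.375

Wright's path rule: contributions from independent ancestry routes add.
P and Q are related in two ways: half-sibs through their shared father (r = 1/4) and first cousins through their mothers (r = 1/8).
r = 1/4 + 1/8 = 0.375.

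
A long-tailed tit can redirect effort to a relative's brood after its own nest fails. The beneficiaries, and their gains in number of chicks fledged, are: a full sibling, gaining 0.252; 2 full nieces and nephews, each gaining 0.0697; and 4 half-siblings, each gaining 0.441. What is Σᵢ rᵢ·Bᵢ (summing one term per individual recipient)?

0.60185

r to a full sibling = 1/2 (full sibs share both parents — two paths of length 2: r = 2·(1/2)^2 = 1/2).
r to a full niece or nephew = 1/4 (full aunt/uncle↔niece/nephew: two paths of length 3 through the shared grandparent pair: r = 2·(1/2)^3 = 1/4).
r to a half-sibling = 1/4 (half-sibs share one parent — one path of length 2: r = (1/2)^2 = 1/4).
Summing one r·B term per recipient: 1·0.5·0.252 + 2·0.25·0.0697 + 4·0.25·0.441 = 0.60185.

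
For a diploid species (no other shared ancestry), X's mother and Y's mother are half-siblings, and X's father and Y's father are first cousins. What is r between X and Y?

0.09375

Independent pedigree routes through distinct common ancestors add.
X and Y are related in two ways: half first cousins through their mothers (r = 1/16) and second cousins through their fathers (r = 1/32).
r = 1/16 + 1/32 = 0.09375.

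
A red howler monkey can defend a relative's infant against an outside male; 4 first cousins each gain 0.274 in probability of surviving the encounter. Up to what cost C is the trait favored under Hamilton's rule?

0.137

r to a first cousin = 0.125 (first cousins share one grandparent pair — two paths of length 4: r = 2·(1/2)^4 = 1/8).
Hamilton's rule: n·r·B > C, so the trait is favored while C < n·r·B = 4·0.125·0.274 = 0.137.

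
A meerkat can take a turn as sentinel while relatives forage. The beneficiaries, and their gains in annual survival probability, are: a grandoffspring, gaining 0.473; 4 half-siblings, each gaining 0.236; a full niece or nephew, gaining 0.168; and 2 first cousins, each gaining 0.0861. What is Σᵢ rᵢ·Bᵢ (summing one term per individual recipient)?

r to a grandoffspring = 0.25 (two parent–offspring links: r = (1/2)^2 = 1/4).
r to a half-sibling = 0.25 (half-sibs share one parent — one path of length 2: r = (1/2)^2 = 1/4).
r to a full niece or nephew = 0.25 (full aunt/uncle↔niece/nephew: two paths of length 3 through the shared grandparent pair: r = 2·(1/2)^3 = 1/4).
r to a first cousin = 0.125 (first cousins share one grandparent pair — two paths of length 4: r = 2·(1/2)^4 = 1/8).
Summing one r·B term per recipient: 1·0.25·0.473 + 4·0.25·0.236 + 1·0.25·0.168 + 2·0.125·0.0861 = 0.417775.

0.417775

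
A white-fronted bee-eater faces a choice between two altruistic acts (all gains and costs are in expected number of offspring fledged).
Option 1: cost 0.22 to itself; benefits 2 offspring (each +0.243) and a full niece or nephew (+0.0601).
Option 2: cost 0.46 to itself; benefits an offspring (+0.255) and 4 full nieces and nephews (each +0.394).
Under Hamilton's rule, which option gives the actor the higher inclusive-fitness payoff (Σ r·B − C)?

Option 1: r to an offspring = 0.5.
Option 1: r to a full niece or nephew = 0.25.
Option 1: Σ r·B − C = (2·0.5·0.243 + 1·0.25·0.0601) − 0.22 = 0.038025.
Option 2: r to an offspring = 0.5.
Option 2: r to a full niece or nephew = 0.25.
Option 2: Σ r·B − C = (1·0.5·0.255 + 4·0.25·0.394) − 0.46 = 0.0615.
Option 2 has the higher net inclusive-fitness payoff.

Option 2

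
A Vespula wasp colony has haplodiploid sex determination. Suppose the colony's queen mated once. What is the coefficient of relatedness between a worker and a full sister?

Haplodiploid full sisters inherit their father's entire haploid genome identically (contributing 1/2) and on average half of their mother's contribution (1/2 · 1/2 = 1/4); r = 1/2 + 1/4 = 3/4.

0.75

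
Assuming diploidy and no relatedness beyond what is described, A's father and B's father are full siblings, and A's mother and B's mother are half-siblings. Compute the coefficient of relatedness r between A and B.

0.1875

Wright's path rule: contributions from independent ancestry routes add.
A and B are related in two ways: first cousins through their fathers (r = 1/8) and half first cousins through their mothers (r = 1/16).
r = 1/8 + 1/16 = 0.1875.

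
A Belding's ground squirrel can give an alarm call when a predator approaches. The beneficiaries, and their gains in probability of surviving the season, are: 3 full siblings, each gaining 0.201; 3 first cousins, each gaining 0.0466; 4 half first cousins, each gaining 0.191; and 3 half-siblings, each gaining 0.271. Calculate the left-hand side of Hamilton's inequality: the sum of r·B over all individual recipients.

0.569975

r to a full sibling = 0.5 (full sibs share both parents — two paths of length 2: r = 2·(1/2)^2 = 1/2).
r to a first cousin = 0.125 (first cousins share one grandparent pair — two paths of length 4: r = 2·(1/2)^4 = 1/8).
r to a half first cousin = 0.0625 (half first cousins share one grandparent — one path of length 4: r = (1/2)^4 = 1/16).
r to a half-sibling = 1/4 (half-sibs share one parent — one path of length 2: r = (1/2)^2 = 1/4).
Summing one r·B term per recipient: 3·0.5·0.201 + 3·0.125·0.0466 + 4·0.0625·0.191 + 3·0.25·0.271 = 0.569975.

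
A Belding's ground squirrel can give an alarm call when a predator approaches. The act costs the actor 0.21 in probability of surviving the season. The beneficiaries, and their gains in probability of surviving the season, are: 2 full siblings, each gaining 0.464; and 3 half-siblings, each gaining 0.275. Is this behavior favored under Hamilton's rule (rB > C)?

Hamilton's rule: the trait is favored when the sum of r·B over every recipient exceeds the actor's cost C.
r to a full sibling = 0.5 (full sibs share both parents — two paths of length 2: r = 2·(1/2)^2 = 1/2).
r to a half-sibling = 1/4 (half-sibs share one parent — one path of length 2: r = (1/2)^2 = 1/4).
Summing one r·B term per recipient: 2·0.5·0.464 + 3·0.25·0.275 = 0.67025.
0.67025 > 0.21: the indirect benefit exceeds the cost.

Yes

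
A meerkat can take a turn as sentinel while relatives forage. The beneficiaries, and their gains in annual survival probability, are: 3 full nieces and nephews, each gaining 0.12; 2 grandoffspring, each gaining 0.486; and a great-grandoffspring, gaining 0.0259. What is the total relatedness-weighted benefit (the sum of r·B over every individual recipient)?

0.3362375

r to a full niece or nephew = 1/4 (full aunt/uncle↔niece/nephew: two paths of length 3 through the shared grandparent pair: r = 2·(1/2)^3 = 1/4).
r to a grandoffspring = 0.25 (two parent–offspring links: r = (1/2)^2 = 1/4).
r to a great-grandoffspring = 1/8 (three parent–offspring links: r = (1/2)^3 = 1/8).
Summing one r·B term per recipient: 3·0.25·0.12 + 2·0.25·0.486 + 1·0.125·0.0259 = 0.3362375.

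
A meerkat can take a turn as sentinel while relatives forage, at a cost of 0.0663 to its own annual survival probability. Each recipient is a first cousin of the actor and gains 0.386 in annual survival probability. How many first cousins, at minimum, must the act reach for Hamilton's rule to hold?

r to a first cousin = 1/8 (first cousins share one grandparent pair — two paths of length 4: r = 2·(1/2)^4 = 1/8).
Hamilton's rule: n·r·B > C  ⇒  n > C/(r·B) = 0.0663/(0.125·0.386) = 1.374.
The smallest integer exceeding 1.374 is 2.

2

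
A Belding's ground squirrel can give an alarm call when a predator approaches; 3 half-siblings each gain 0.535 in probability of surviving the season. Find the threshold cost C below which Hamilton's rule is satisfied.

r to a half-sibling = 0.25 (half-sibs share one parent — one path of length 2: r = (1/2)^2 = 1/4).
Hamilton's rule: n·r·B > C, so the trait is favored while C < n·r·B = 3·0.25·0.535 = 0.40125.

0.40125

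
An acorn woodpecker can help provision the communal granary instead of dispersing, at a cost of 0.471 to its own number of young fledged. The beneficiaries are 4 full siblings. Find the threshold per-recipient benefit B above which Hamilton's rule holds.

r to a full sibling = 1/2 (full sibs share both parents — two paths of length 2: r = 2·(1/2)^2 = 1/2).
Hamilton's rule with n recipients of equal r: n·r·B > C, so B > C/(n·r) = 0.471/(4·0.5) = 0.2355.

0.2355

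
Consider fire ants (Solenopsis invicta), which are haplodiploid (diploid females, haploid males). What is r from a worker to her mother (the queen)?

One meiotic link between diploid queen and diploid daughter: r = 1/2.

0.5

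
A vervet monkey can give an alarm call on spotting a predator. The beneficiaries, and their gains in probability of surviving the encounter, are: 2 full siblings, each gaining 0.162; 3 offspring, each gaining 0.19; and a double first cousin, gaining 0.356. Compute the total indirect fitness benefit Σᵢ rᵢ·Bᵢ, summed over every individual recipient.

r to a full sibling = 1/2 (full sibs share both parents — two paths of length 2: r = 2·(1/2)^2 = 1/2).
r to an offspring = 1/2 (one parent–offspring link: r = (1/2)^1 = 1/2).
r to a double first cousin = 0.25 (double first cousins share both grandparent pairs — four paths of length 4: r = 4·(1/2)^4 = 1/4).
Summing one r·B term per recipient: 2·0.5·0.162 + 3·0.5·0.19 + 1·0.25·0.356 = 0.536.

0.536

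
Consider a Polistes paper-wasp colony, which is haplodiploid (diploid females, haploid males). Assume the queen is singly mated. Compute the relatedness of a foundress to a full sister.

Haplodiploid full sisters inherit their father's entire haploid genome identically (contributing 1/2) and on average half of their mother's contribution (1/2 · 1/2 = 1/4); r = 1/2 + 1/4 = 3/4.

0.75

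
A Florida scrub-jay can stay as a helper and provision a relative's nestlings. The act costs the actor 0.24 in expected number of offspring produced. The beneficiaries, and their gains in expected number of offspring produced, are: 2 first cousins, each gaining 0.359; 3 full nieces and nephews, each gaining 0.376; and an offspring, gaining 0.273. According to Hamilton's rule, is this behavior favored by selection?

Yes

Hamilton's rule: the trait is favored when the sum of r·B over every recipient exceeds the actor's cost C.
r to a first cousin = 1/8 (first cousins share one grandparent pair — two paths of length 4: r = 2·(1/2)^4 = 1/8).
r to a full niece or nephew = 1/4 (full aunt/uncle↔niece/nephew: two paths of length 3 through the shared grandparent pair: r = 2·(1/2)^3 = 1/4).
r to an offspring = 0.5 (one parent–offspring link: r = (1/2)^1 = 1/2).
Summing one r·B term per recipient: 2·0.125·0.359 + 3·0.25·0.376 + 1·0.5·0.273 = 0.50825.
0.50825 > 0.24: the indirect benefit exceeds the cost.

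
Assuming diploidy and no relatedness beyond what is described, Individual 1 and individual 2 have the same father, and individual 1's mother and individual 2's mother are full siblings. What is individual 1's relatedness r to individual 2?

With two independent routes of shared ancestry, r is the sum of the two contributions.
Individual 1 and individual 2 are related in two ways: half-sibs through their shared father (r = 1/4) and first cousins through their mothers (r = 1/8).
r = 1/4 + 1/8 = 0.375.

0.375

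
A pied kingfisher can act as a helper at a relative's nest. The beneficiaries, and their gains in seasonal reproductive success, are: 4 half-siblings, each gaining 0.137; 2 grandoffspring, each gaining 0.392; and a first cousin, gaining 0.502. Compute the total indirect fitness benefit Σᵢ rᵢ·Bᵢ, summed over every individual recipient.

0.39575

r to a half-sibling = 1/4 (half-sibs share one parent — one path of length 2: r = (1/2)^2 = 1/4).
r to a grandoffspring = 0.25 (two parent–offspring links: r = (1/2)^2 = 1/4).
r to a first cousin = 0.125 (first cousins share one grandparent pair — two paths of length 4: r = 2·(1/2)^4 = 1/8).
Summing one r·B term per recipient: 4·0.25·0.137 + 2·0.25·0.392 + 1·0.125·0.502 = 0.39575.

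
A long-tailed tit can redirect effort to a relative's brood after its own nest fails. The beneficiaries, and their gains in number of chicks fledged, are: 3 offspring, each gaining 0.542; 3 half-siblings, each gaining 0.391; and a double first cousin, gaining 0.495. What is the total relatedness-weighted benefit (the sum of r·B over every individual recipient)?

r to an offspring = 0.5 (one parent–offspring link: r = (1/2)^1 = 1/2).
r to a half-sibling = 0.25 (half-sibs share one parent — one path of length 2: r = (1/2)^2 = 1/4).
r to a double first cousin = 0.25 (double first cousins share both grandparent pairs — four paths of length 4: r = 4·(1/2)^4 = 1/4).
Summing one r·B term per recipient: 3·0.5·0.542 + 3·0.25·0.391 + 1·0.25·0.495 = 1.23.

1.23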